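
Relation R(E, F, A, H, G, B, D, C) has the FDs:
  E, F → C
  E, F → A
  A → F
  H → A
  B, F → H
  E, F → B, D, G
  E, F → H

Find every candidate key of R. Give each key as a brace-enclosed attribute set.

Attributes never on any right-hand side: {E} — every candidate key must contain it.
Closure of {A, E} is {A, B, C, D, E, F, G, H}, the whole schema; {A, E} is a candidate key.
Closure of {E, F} is {A, B, C, D, E, F, G, H}, the whole schema; {E, F} is a candidate key.
Closure of {E, H} is {A, B, C, D, E, F, G, H}, the whole schema; {E, H} is a candidate key.
These are minimal and exhaustive — every other superkey contains one of them.

{A, E}, {E, F}, {E, H}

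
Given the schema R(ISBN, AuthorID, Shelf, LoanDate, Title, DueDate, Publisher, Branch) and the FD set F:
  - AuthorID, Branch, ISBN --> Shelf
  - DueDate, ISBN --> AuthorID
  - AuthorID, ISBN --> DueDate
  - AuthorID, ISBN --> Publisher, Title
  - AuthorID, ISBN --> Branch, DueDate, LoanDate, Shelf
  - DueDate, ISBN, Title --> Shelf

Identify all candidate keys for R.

{AuthorID, ISBN}, {DueDate, ISBN}

{ISBN} never appears on the right of any FD, so every key must include it.
Closure of {AuthorID, ISBN} is {AuthorID, Branch, DueDate, ISBN, LoanDate, Publisher, Shelf, Title}, the whole schema; {AuthorID, ISBN} is a candidate key.
Closure of {DueDate, ISBN} is {AuthorID, Branch, DueDate, ISBN, LoanDate, Publisher, Shelf, Title}, the whole schema; {DueDate, ISBN} is a candidate key.
No proper subset of any of these is a key, and no other minimal superkey exists.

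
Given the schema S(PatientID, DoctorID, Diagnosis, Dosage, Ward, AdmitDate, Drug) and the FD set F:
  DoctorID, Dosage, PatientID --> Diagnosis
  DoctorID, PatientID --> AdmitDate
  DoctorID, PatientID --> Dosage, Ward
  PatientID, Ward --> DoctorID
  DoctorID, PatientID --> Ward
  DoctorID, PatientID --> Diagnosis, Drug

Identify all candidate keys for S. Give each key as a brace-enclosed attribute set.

No FD produces {PatientID}, so it must be in every candidate key.
{DoctorID, PatientID} is a candidate key since {DoctorID, PatientID}⁺ = {AdmitDate, Diagnosis, DoctorID, Dosage, Drug, PatientID, Ward} covers every attribute.
{PatientID, Ward} is a candidate key since {PatientID, Ward}⁺ = {AdmitDate, Diagnosis, DoctorID, Dosage, Drug, PatientID, Ward} covers every attribute.
No proper subset of any of these is a key, and no other minimal superkey exists.

{DoctorID, PatientID}, {PatientID, Ward}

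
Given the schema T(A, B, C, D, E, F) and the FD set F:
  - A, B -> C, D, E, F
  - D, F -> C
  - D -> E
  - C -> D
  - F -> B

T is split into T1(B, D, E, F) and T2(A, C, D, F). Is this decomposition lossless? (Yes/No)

The shared attributes are {D, F} and {D, F}⁺ = {B, C, D, E, F}.
T1 is contained in that closure, so T1 ∩ T2 -> T1 holds and the join is lossless.

Yes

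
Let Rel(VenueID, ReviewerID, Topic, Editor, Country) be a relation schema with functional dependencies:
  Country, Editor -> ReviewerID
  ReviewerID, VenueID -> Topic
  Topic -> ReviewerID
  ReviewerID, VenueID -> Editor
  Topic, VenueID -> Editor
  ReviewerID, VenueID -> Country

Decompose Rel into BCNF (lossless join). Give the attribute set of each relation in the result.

Candidate keys of the original relation: {Country, Editor, VenueID}, {ReviewerID, VenueID}, {Topic, VenueID}.
{Country, Editor, ReviewerID, Topic, VenueID}: {Country, Editor} determines {Country, Editor, ReviewerID} here but is not a superkey — split on Country, Editor -> ReviewerID, giving {Country, Editor, ReviewerID} and {Country, Editor, Topic, VenueID}.
{Country, Editor, ReviewerID} has no BCNF violation.
{Country, Editor, Topic, VenueID} has no BCNF violation.

{Country, Editor, ReviewerID}; {Country, Editor, Topic, VenueID}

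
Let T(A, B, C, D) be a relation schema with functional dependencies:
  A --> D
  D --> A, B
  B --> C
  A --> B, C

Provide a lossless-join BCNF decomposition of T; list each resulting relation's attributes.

{A, B, D}; {B, C}

Candidate keys of the original relation: {A}, {D}.
{A, B, C, D}: {B} determines {B, C} here but is not a superkey — split on B --> C, giving {B, C} and {A, B, D}.
{B, C} is in BCNF.
{A, B, D} is in BCNF.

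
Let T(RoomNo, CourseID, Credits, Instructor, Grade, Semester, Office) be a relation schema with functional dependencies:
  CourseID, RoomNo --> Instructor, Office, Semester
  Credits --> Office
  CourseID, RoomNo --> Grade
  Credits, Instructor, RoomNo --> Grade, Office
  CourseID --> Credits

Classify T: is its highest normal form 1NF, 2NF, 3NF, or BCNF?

Candidate key: {CourseID, RoomNo}. Prime attributes: {CourseID, RoomNo}.
For Credits --> Office we have {Credits}⁺ = {Credits, Office}; {Credits} is not a superkey, so BCNF fails.
Because {Office} is non-prime and the left side of Credits --> Office is not a superkey, the relation is not in 3NF.
The proper key subset {CourseID} of {CourseID, RoomNo} determines non-prime {Credits, Office}, so the relation is not even in 2NF.

1NF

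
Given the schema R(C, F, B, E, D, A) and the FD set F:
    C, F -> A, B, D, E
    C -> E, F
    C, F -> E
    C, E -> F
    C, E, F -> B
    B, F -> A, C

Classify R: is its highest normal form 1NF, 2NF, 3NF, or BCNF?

BCNF

Candidate keys: {B, F}, {C}. Prime attributes: {B, C, F}.
The left-hand side of every FD is a superkey, so BCNF is satisfied.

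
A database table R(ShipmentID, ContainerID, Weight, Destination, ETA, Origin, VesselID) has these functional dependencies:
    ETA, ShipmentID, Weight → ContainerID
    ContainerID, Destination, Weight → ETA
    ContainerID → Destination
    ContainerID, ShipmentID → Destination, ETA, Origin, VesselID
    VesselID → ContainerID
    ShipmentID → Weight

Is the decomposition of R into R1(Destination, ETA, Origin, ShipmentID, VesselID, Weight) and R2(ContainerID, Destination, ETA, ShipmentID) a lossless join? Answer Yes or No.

The shared attributes are {Destination, ETA, ShipmentID} and {Destination, ETA, ShipmentID}⁺ = {ContainerID, Destination, ETA, Origin, ShipmentID, VesselID, Weight}.
This includes all of R1, so the common attributes are a superkey of R1 — the join is lossless.

Yes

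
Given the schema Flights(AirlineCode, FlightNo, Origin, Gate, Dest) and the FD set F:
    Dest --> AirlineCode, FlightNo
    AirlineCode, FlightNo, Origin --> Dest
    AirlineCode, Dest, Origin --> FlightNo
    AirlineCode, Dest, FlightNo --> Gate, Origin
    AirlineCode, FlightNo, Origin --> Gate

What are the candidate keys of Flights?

{AirlineCode, FlightNo, Origin}, {Dest}

{Dest}⁺ = {AirlineCode, Dest, FlightNo, Gate, Origin}, which is every attribute, so {Dest} is a candidate key.
{AirlineCode, FlightNo, Origin}⁺ = {AirlineCode, Dest, FlightNo, Gate, Origin}, which is every attribute, so {AirlineCode, FlightNo, Origin} is a candidate key.
These are minimal and exhaustive — every other superkey contains one of them.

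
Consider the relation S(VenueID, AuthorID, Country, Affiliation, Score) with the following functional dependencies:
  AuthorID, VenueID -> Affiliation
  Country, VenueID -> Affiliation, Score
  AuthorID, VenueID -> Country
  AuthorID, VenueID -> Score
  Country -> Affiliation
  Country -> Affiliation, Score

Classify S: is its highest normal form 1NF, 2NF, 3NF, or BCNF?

2NF

Candidate key: {AuthorID, VenueID}. Prime attributes: {AuthorID, VenueID}.
For Country, VenueID -> Affiliation, Score we have {Country, VenueID}⁺ = {Affiliation, Country, Score, VenueID}; {Country, VenueID} is not a superkey, so BCNF fails.
Country, VenueID -> Affiliation, Score determines the non-prime attributes {Affiliation, Score} from a non-superkey — 3NF is violated.
No proper subset of a key has a non-prime attribute in its closure, so there is no partial dependency; 2NF holds.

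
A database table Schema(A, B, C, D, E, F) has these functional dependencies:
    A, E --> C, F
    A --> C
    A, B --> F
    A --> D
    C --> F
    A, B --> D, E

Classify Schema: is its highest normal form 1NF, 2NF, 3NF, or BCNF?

1NF

Candidate key: {A, B}. Prime attributes: {A, B}.
A, E --> C, F breaks BCNF: {A, E}⁺ = {A, C, D, E, F}, so {A, E} is not a superkey.
Because {C, F} are non-prime and the left side of A, E --> C, F is not a superkey, the relation is not in 3NF.
The proper key subset {A} of {A, B} determines non-prime {C, D, F}, so the relation is not even in 2NF.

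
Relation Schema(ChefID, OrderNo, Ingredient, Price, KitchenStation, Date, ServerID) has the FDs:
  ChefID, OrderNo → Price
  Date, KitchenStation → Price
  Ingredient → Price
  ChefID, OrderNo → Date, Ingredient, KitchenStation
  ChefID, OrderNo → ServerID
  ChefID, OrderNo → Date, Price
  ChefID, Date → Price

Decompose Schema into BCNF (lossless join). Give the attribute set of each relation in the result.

{ChefID, Date, Ingredient, KitchenStation, OrderNo, ServerID}; {Date, KitchenStation, Price}

Candidate key of the original relation: {ChefID, OrderNo}.
Within {ChefID, Date, Ingredient, KitchenStation, OrderNo, Price, ServerID}: {Date, KitchenStation}⁺ ∩ {ChefID, Date, Ingredient, KitchenStation, OrderNo, Price, ServerID} = {Date, KitchenStation, Price}, not the whole set, so Date, KitchenStation → Price violates BCNF; decompose into {Date, KitchenStation, Price} and {ChefID, Date, Ingredient, KitchenStation, OrderNo, ServerID}.
{Date, KitchenStation, Price} is in BCNF.
{ChefID, Date, Ingredient, KitchenStation, OrderNo, ServerID} is in BCNF.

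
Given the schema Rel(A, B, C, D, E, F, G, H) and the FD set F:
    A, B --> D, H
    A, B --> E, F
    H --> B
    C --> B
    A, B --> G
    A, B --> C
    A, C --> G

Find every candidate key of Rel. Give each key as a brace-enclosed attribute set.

{A} never appears on the right of any FD, so every key must include it.
{A, B}⁺ = {A, B, C, D, E, F, G, H} — all of the relation — so {A, B} is a candidate key.
{A, C}⁺ = {A, B, C, D, E, F, G, H} — all of the relation — so {A, C} is a candidate key.
{A, H}⁺ = {A, B, C, D, E, F, G, H} — all of the relation — so {A, H} is a candidate key.
These are minimal and exhaustive — every other superkey contains one of them.

{A, B}, {A, C}, {A, H}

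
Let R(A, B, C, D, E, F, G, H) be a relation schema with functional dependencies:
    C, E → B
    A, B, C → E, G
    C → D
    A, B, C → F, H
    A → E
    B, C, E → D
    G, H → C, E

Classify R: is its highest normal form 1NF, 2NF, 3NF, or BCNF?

Candidate keys: {A, C}, {A, G, H}. Prime attributes: {A, C, G, H}.
For C, E → B we have {C, E}⁺ = {B, C, D, E}; {C, E} is not a superkey, so BCNF fails.
C, E → B has non-prime {B} on the right and a non-superkey on the left, so 3NF fails.
{A} is a proper subset of the key {A, C}, and {A}⁺ contains the non-prime attribute {E} — a partial dependency, so 2NF is violated.

1NF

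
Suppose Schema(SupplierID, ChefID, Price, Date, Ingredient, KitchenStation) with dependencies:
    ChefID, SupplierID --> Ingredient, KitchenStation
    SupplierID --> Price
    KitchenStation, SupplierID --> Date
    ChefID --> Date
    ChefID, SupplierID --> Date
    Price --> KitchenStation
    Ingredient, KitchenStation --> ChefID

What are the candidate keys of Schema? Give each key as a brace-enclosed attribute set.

{ChefID, SupplierID}, {Ingredient, SupplierID}

No FD produces {SupplierID}, so it must be in every candidate key.
{ChefID, SupplierID} is a candidate key since {ChefID, SupplierID}⁺ = {ChefID, Date, Ingredient, KitchenStation, Price, SupplierID} covers every attribute.
{Ingredient, SupplierID} is a candidate key since {Ingredient, SupplierID}⁺ = {ChefID, Date, Ingredient, KitchenStation, Price, SupplierID} covers every attribute.
Any other superkey properly contains one of these, so there are no further candidate keys.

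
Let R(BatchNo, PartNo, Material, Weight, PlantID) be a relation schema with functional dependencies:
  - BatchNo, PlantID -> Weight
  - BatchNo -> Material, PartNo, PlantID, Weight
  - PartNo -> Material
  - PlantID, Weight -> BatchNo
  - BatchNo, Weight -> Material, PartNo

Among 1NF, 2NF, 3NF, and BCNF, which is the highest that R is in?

Candidate keys: {BatchNo}, {PlantID, Weight}. Prime attributes: {BatchNo, PlantID, Weight}.
For PartNo -> Material we have {PartNo}⁺ = {Material, PartNo}; {PartNo} is not a superkey, so BCNF fails.
Because {Material} is non-prime and the left side of PartNo -> Material is not a superkey, the relation is not in 3NF.
Checking every proper subset of each key, none determines a non-prime attribute — 2NF is satisfied.

2NF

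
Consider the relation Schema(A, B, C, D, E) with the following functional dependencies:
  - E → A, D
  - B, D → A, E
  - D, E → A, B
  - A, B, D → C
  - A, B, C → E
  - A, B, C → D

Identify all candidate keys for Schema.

{E}⁺ = {A, B, C, D, E}, which is every attribute, so {E} is a candidate key.
{B, D}⁺ = {A, B, C, D, E}, which is every attribute, so {B, D} is a candidate key.
{A, B, C}⁺ = {A, B, C, D, E}, which is every attribute, so {A, B, C} is a candidate key.
Any other superkey properly contains one of these, so there are no further candidate keys.

{A, B, C}, {B, D}, {E}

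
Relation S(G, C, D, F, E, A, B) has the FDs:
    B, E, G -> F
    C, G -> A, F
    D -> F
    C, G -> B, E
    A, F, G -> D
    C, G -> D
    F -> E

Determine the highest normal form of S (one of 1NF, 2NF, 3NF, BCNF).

2NF

Candidate key: {C, G}. Prime attributes: {C, G}.
B, E, G -> F: {B, E, G}⁺ = {B, E, F, G}, which is not all of the attributes, so the left side is not a superkey — BCNF is violated.
Because {F} is non-prime and the left side of B, E, G -> F is not a superkey, the relation is not in 3NF.
No non-prime attribute depends on a proper subset of any candidate key, so 2NF holds.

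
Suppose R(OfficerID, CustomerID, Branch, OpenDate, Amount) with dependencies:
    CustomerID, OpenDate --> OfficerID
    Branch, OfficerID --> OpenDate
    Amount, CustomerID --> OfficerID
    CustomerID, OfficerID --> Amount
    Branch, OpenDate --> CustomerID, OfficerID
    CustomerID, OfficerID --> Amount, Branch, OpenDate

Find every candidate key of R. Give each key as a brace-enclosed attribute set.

Closure of {Amount, CustomerID} is {Amount, Branch, CustomerID, OfficerID, OpenDate}, the whole schema; {Amount, CustomerID} is a candidate key.
Closure of {Branch, OfficerID} is {Amount, Branch, CustomerID, OfficerID, OpenDate}, the whole schema; {Branch, OfficerID} is a candidate key.
Closure of {Branch, OpenDate} is {Amount, Branch, CustomerID, OfficerID, OpenDate}, the whole schema; {Branch, OpenDate} is a candidate key.
Closure of {CustomerID, OfficerID} is {Amount, Branch, CustomerID, OfficerID, OpenDate}, the whole schema; {CustomerID, OfficerID} is a candidate key.
Closure of {CustomerID, OpenDate} is {Amount, Branch, CustomerID, OfficerID, OpenDate}, the whole schema; {CustomerID, OpenDate} is a candidate key.
No proper subset of any of these is a key, and no other minimal superkey exists.

{Amount, CustomerID}, {Branch, OfficerID}, {Branch, OpenDate}, {CustomerID, OfficerID}, {CustomerID, OpenDate}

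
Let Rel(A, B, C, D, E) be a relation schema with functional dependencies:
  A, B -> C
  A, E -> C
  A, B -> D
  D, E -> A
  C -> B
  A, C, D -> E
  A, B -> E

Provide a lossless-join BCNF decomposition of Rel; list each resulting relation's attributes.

{A, C, D, E}; {B, C}

Candidate keys of the original relation: {A, B}, {A, C}, {A, E}, {D, E}.
In {A, B, C, D, E}, {C} is not a superkey ({C}⁺ restricted to this set is {B, C}), so split on C -> B into {B, C} and {A, C, D, E}.
{B, C} is in BCNF.
{A, C, D, E} is in BCNF.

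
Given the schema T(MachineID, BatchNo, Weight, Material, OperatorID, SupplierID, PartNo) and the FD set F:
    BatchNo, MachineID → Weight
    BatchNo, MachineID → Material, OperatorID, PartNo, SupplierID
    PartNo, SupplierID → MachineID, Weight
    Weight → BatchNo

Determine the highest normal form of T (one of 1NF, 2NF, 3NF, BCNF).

3NF

Candidate keys: {BatchNo, MachineID}, {MachineID, Weight}, {PartNo, SupplierID}. Prime attributes: {BatchNo, MachineID, PartNo, SupplierID, Weight}.
Weight → BatchNo breaks BCNF: {Weight}⁺ = {BatchNo, Weight}, so {Weight} is not a superkey.
Since {BatchNo} ⊆ prime attributes and every other non-superkey FD also has a prime right side, the schema is in 3NF.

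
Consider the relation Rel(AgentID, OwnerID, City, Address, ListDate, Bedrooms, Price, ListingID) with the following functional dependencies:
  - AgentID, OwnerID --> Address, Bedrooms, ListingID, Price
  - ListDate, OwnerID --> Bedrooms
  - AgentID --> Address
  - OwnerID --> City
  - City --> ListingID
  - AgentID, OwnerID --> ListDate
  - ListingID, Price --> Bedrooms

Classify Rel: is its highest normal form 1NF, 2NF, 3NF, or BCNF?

1NF

Candidate key: {AgentID, OwnerID}. Prime attributes: {AgentID, OwnerID}.
ListDate, OwnerID --> Bedrooms breaks BCNF: {ListDate, OwnerID}⁺ = {Bedrooms, City, ListDate, ListingID, OwnerID}, so {ListDate, OwnerID} is not a superkey.
ListDate, OwnerID --> Bedrooms determines the non-prime attribute {Bedrooms} from a non-superkey — 3NF is violated.
The proper key subset {AgentID} of {AgentID, OwnerID} determines non-prime {Address}, so the relation is not even in 2NF.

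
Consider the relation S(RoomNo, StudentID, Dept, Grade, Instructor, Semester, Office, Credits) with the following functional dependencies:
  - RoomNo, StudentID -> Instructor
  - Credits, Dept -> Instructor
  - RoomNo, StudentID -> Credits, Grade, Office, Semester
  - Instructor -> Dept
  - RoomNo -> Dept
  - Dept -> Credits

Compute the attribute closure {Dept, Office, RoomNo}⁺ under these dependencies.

{Credits, Dept, Instructor, Office, RoomNo}

Start with {Dept, Office, RoomNo}.
Dept -> Credits applies; add {Credits} → now {Credits, Dept, Office, RoomNo}.
Credits, Dept -> Instructor applies; add {Instructor} → now {Credits, Dept, Instructor, Office, RoomNo}.
No further FD applies.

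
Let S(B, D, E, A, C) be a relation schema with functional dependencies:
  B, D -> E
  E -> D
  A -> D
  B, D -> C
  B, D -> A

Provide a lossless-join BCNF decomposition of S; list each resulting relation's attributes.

Candidate keys of the original relation: {A, B}, {B, D}, {B, E}.
{A, B, C, D, E}: {E} determines {D, E} here but is not a superkey — split on E -> D, giving {D, E} and {A, B, C, E}.
{D, E} has no BCNF violation.
{A, B, C, E} has no BCNF violation.

{A, B, C, E}; {D, E}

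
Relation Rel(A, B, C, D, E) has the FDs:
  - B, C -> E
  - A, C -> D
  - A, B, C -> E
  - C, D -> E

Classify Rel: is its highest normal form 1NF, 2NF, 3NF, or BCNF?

Candidate key: {A, B, C}. Prime attributes: {A, B, C}.
B, C -> E breaks BCNF: {B, C}⁺ = {B, C, E}, so {B, C} is not a superkey.
B, C -> E determines the non-prime attribute {E} from a non-superkey — 3NF is violated.
The proper key subset {A, C} of {A, B, C} determines non-prime {D, E}, so the relation is not even in 2NF.

1NF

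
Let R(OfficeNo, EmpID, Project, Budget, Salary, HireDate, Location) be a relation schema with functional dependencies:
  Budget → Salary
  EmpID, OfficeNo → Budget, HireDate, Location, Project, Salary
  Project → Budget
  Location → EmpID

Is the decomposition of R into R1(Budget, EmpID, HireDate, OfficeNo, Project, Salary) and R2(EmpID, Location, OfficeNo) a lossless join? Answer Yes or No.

Yes

Common attributes: {EmpID, OfficeNo}; their closure is {Budget, EmpID, HireDate, Location, OfficeNo, Project, Salary}.
Since R1 ⊆ {Budget, EmpID, HireDate, Location, OfficeNo, Project, Salary}, the intersection is a superkey of R1; the decomposition is lossless.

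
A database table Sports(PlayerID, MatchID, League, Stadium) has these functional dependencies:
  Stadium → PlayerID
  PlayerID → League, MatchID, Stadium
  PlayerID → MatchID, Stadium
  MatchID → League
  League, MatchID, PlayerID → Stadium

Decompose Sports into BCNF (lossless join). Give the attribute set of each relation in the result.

Candidate keys of the original relation: {PlayerID}, {Stadium}.
Within {League, MatchID, PlayerID, Stadium}: {MatchID}⁺ ∩ {League, MatchID, PlayerID, Stadium} = {League, MatchID}, not the whole set, so MatchID → League violates BCNF; decompose into {League, MatchID} and {MatchID, PlayerID, Stadium}.
{League, MatchID} has no BCNF violation.
{MatchID, PlayerID, Stadium} has no BCNF violation.

{League, MatchID}; {MatchID, PlayerID, Stadium}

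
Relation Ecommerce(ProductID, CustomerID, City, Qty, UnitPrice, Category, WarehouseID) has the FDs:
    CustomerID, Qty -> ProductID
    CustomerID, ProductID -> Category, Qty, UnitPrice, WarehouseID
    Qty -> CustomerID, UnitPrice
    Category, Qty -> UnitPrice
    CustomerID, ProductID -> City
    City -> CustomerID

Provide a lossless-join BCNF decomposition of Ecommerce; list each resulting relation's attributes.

Candidate keys of the original relation: {City, ProductID}, {CustomerID, ProductID}, {Qty}.
In {Category, City, CustomerID, ProductID, Qty, UnitPrice, WarehouseID}, {City} is not a superkey ({City}⁺ restricted to this set is {City, CustomerID}), so split on City -> CustomerID into {City, CustomerID} and {Category, City, ProductID, Qty, UnitPrice, WarehouseID}.
{City, CustomerID} is in BCNF.
{Category, City, ProductID, Qty, UnitPrice, WarehouseID} is in BCNF.

{Category, City, ProductID, Qty, UnitPrice, WarehouseID}; {City, CustomerID}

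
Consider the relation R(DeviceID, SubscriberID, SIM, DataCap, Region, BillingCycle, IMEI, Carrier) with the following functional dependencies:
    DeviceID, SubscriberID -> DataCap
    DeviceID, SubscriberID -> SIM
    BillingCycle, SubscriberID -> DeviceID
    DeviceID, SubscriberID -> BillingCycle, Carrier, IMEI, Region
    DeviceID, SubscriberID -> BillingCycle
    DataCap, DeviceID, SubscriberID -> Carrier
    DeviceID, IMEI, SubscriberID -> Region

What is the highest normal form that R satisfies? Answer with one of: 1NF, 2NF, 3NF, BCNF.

Candidate keys: {BillingCycle, SubscriberID}, {DeviceID, SubscriberID}. Prime attributes: {BillingCycle, DeviceID, SubscriberID}.
Each dependency's left side is a superkey — BCNF holds.

BCNF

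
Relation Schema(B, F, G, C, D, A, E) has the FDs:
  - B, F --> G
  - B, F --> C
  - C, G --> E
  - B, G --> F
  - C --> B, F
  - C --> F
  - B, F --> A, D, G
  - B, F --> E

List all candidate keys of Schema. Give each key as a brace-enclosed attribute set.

Closure of {C} is {A, B, C, D, E, F, G}, the whole schema; {C} is a candidate key.
Closure of {B, F} is {A, B, C, D, E, F, G}, the whole schema; {B, F} is a candidate key.
Closure of {B, G} is {A, B, C, D, E, F, G}, the whole schema; {B, G} is a candidate key.
Any other superkey properly contains one of these, so there are no further candidate keys.

{B, F}, {B, G}, {C}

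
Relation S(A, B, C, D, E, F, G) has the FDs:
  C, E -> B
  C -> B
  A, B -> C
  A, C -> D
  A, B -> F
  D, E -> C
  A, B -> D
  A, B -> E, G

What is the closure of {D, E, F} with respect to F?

{B, C, D, E, F}

Start with {D, E, F}.
D, E -> C applies; add {C} → now {C, D, E, F}.
C, E -> B applies; add {B} → now {B, C, D, E, F}.
No further FD applies.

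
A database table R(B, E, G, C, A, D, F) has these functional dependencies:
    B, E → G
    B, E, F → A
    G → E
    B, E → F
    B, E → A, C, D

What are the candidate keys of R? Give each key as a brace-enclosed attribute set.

{B} never appears on the right of any FD, so every key must include it.
Closure of {B, E} is {A, B, C, D, E, F, G}, the whole schema; {B, E} is a candidate key.
Closure of {B, G} is {A, B, C, D, E, F, G}, the whole schema; {B, G} is a candidate key.
Any other superkey properly contains one of these, so there are no further candidate keys.

{B, E}, {B, G}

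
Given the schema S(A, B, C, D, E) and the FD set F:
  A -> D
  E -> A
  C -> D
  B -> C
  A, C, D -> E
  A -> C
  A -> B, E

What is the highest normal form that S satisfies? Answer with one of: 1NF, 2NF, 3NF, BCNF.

2NF

Candidate keys: {A}, {E}. Prime attributes: {A, E}.
C -> D breaks BCNF: {C}⁺ = {C, D}, so {C} is not a superkey.
C -> D has non-prime {D} on the right and a non-superkey on the left, so 3NF fails.
All keys have size 1, which rules out partial dependencies — 2NF is satisfied.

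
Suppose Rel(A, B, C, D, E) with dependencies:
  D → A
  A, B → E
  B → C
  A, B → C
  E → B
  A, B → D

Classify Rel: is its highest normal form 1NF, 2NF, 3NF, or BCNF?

1NF

Candidate keys: {A, B}, {A, E}, {B, D}, {D, E}. Prime attributes: {A, B, D, E}.
For D → A we have {D}⁺ = {A, D}; {D} is not a superkey, so BCNF fails.
Because {C} is non-prime and the left side of B → C is not a superkey, the relation is not in 3NF.
The proper key subset {B} of {A, B} determines non-prime {C}, so the relation is not even in 2NF.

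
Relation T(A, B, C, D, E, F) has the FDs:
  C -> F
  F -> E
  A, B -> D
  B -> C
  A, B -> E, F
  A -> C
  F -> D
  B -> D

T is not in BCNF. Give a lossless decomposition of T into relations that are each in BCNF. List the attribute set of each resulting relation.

{A, B}; {B, C}; {C, F}; {D, E, F}

Candidate key of the original relation: {A, B}.
In {A, B, C, D, E, F}, {C} is not a superkey ({C}⁺ restricted to this set is {C, D, E, F}), so split on C -> D, E, F into {C, D, E, F} and {A, B, C}.
In {C, D, E, F}, {F} is not a superkey ({F}⁺ restricted to this set is {D, E, F}), so split on F -> D, E into {D, E, F} and {C, F}.
{D, E, F} is in BCNF.
{C, F} is in BCNF.
In {A, B, C}, {B} is not a superkey ({B}⁺ restricted to this set is {B, C}), so split on B -> C into {B, C} and {A, B}.
{B, C} is in BCNF.
{A, B} is in BCNF.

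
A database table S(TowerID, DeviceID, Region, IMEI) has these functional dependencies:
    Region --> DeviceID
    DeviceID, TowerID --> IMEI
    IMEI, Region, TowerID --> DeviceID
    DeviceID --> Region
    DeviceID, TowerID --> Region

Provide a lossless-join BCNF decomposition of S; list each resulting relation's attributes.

{DeviceID, Region}; {IMEI, Region, TowerID}

Candidate keys of the original relation: {DeviceID, TowerID}, {Region, TowerID}.
In {DeviceID, IMEI, Region, TowerID}, {Region} is not a superkey ({Region}⁺ restricted to this set is {DeviceID, Region}), so split on Region --> DeviceID into {DeviceID, Region} and {IMEI, Region, TowerID}.
{DeviceID, Region} has no BCNF violation.
{IMEI, Region, TowerID} has no BCNF violation.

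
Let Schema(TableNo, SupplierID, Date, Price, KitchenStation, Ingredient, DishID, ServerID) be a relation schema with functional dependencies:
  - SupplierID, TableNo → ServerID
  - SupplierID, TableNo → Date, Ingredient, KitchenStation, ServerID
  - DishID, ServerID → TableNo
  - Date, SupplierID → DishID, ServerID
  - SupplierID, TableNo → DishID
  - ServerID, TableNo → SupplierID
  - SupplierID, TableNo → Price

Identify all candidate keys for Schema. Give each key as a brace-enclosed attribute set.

{Date, SupplierID}, {DishID, ServerID}, {ServerID, TableNo}, {SupplierID, TableNo}

{Date, SupplierID}⁺ = {Date, DishID, Ingredient, KitchenStation, Price, ServerID, SupplierID, TableNo} — all of the relation — so {Date, SupplierID} is a candidate key.
{DishID, ServerID}⁺ = {Date, DishID, Ingredient, KitchenStation, Price, ServerID, SupplierID, TableNo} — all of the relation — so {DishID, ServerID} is a candidate key.
{ServerID, TableNo}⁺ = {Date, DishID, Ingredient, KitchenStation, Price, ServerID, SupplierID, TableNo} — all of the relation — so {ServerID, TableNo} is a candidate key.
{SupplierID, TableNo}⁺ = {Date, DishID, Ingredient, KitchenStation, Price, ServerID, SupplierID, TableNo} — all of the relation — so {SupplierID, TableNo} is a candidate key.
These are minimal and exhaustive — every other superkey contains one of them.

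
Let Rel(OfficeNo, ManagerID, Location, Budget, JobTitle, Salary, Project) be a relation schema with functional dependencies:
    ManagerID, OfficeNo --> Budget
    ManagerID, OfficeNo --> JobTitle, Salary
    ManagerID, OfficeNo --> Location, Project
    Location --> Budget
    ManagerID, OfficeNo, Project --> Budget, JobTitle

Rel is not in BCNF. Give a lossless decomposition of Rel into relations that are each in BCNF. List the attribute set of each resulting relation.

Candidate key of the original relation: {ManagerID, OfficeNo}.
Within {Budget, JobTitle, Location, ManagerID, OfficeNo, Project, Salary}: {Location}⁺ ∩ {Budget, JobTitle, Location, ManagerID, OfficeNo, Project, Salary} = {Budget, Location}, not the whole set, so Location --> Budget violates BCNF; decompose into {Budget, Location} and {JobTitle, Location, ManagerID, OfficeNo, Project, Salary}.
{Budget, Location} is in BCNF.
{JobTitle, Location, ManagerID, OfficeNo, Project, Salary} is in BCNF.

{Budget, Location}; {JobTitle, Location, ManagerID, OfficeNo, Project, Salary}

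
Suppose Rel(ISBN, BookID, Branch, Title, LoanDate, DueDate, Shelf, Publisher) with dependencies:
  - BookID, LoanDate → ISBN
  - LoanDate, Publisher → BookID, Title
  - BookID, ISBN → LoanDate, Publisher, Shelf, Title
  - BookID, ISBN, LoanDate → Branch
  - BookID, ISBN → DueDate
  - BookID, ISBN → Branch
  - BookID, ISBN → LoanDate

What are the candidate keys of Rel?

{BookID, ISBN}, {BookID, LoanDate}, {LoanDate, Publisher}

Closure of {BookID, ISBN} is {BookID, Branch, DueDate, ISBN, LoanDate, Publisher, Shelf, Title}, the whole schema; {BookID, ISBN} is a candidate key.
Closure of {BookID, LoanDate} is {BookID, Branch, DueDate, ISBN, LoanDate, Publisher, Shelf, Title}, the whole schema; {BookID, LoanDate} is a candidate key.
Closure of {LoanDate, Publisher} is {BookID, Branch, DueDate, ISBN, LoanDate, Publisher, Shelf, Title}, the whole schema; {LoanDate, Publisher} is a candidate key.
These are minimal and exhaustive — every other superkey contains one of them.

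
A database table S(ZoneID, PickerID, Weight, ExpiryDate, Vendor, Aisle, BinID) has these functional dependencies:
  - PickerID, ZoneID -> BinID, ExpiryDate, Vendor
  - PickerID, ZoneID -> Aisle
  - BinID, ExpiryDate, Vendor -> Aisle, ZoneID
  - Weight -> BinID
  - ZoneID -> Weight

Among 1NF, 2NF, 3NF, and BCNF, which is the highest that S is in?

Candidate keys: {BinID, ExpiryDate, PickerID, Vendor}, {ExpiryDate, PickerID, Vendor, Weight}, {PickerID, ZoneID}. Prime attributes: {BinID, ExpiryDate, PickerID, Vendor, Weight, ZoneID}.
BinID, ExpiryDate, Vendor -> Aisle, ZoneID breaks BCNF: {BinID, ExpiryDate, Vendor}⁺ = {Aisle, BinID, ExpiryDate, Vendor, Weight, ZoneID}, so {BinID, ExpiryDate, Vendor} is not a superkey.
BinID, ExpiryDate, Vendor -> Aisle, ZoneID has non-prime {Aisle} on the right and a non-superkey on the left, so 3NF fails.
The proper key subset {BinID, ExpiryDate, Vendor} of {BinID, ExpiryDate, PickerID, Vendor} determines non-prime {Aisle}, so the relation is not even in 2NF.

1NF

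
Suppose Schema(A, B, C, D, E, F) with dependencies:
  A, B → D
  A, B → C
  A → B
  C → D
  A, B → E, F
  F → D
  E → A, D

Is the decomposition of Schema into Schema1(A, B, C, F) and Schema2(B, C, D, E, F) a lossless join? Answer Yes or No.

Schema1 ∩ Schema2 = {B, C, F}; its closure under F is {B, C, D, F}.
Schema1 ⊄ {B, C, D, F} and Schema2 ⊄ {B, C, D, F}, so the split is lossy.

No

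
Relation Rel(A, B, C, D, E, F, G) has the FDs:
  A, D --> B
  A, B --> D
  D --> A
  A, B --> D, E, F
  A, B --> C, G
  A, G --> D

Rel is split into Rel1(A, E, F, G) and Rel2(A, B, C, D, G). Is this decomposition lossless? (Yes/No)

The shared attributes are {A, G} and {A, G}⁺ = {A, B, C, D, E, F, G}.
This includes all of Rel1, so the common attributes are a superkey of Rel1 — the join is lossless.

Yes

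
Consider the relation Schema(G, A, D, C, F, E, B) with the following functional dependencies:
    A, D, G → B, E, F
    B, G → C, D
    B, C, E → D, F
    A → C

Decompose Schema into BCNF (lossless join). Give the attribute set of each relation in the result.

{A, B, E, F}; {A, B, E, G}; {B, C, D, G}

Candidate keys of the original relation: {A, B, G}, {A, D, G}.
Within {A, B, C, D, E, F, G}: {B, G}⁺ ∩ {A, B, C, D, E, F, G} = {B, C, D, G}, not the whole set, so B, G → C, D violates BCNF; decompose into {B, C, D, G} and {A, B, E, F, G}.
{B, C, D, G} has no BCNF violation.
Within {A, B, E, F, G}: {A, B, E}⁺ ∩ {A, B, E, F, G} = {A, B, E, F}, not the whole set, so A, B, E → F violates BCNF; decompose into {A, B, E, F} and {A, B, E, G}.
{A, B, E, F} has no BCNF violation.
{A, B, E, G} has no BCNF violation.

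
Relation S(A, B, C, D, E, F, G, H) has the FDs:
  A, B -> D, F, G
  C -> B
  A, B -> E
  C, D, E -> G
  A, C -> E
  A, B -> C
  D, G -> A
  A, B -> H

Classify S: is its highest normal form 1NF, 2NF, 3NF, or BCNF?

3NF

Candidate keys: {A, B}, {A, C}, {B, D, G}, {C, D, E}, {C, D, G}. Prime attributes: {A, B, C, D, E, G}.
For C -> B we have {C}⁺ = {B, C}; {C} is not a superkey, so BCNF fails.
Since {B} ⊆ prime attributes and every other non-superkey FD also has a prime right side, the schema is in 3NF.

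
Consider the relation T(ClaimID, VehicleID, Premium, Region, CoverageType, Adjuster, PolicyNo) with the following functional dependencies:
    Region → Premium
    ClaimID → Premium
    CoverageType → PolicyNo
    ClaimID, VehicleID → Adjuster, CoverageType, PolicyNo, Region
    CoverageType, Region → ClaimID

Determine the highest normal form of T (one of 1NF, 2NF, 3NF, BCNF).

1NF

Candidate keys: {ClaimID, VehicleID}, {CoverageType, Region, VehicleID}. Prime attributes: {ClaimID, CoverageType, Region, VehicleID}.
Region → Premium: {Region}⁺ = {Premium, Region}, which is not all of the attributes, so the left side is not a superkey — BCNF is violated.
Region → Premium has non-prime {Premium} on the right and a non-superkey on the left, so 3NF fails.
{ClaimID} is a proper subset of the key {ClaimID, VehicleID}, and {ClaimID}⁺ contains the non-prime attribute {Premium} — a partial dependency, so 2NF is violated.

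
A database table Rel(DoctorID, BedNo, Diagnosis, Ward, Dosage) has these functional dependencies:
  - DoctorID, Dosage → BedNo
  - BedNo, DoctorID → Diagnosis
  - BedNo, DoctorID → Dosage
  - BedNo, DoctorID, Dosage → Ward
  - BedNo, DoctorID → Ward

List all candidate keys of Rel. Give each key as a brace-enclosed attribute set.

{BedNo, DoctorID}, {DoctorID, Dosage}

No FD produces {DoctorID}, so it must be in every candidate key.
{BedNo, DoctorID} is a candidate key since {BedNo, DoctorID}⁺ = {BedNo, Diagnosis, DoctorID, Dosage, Ward} covers every attribute.
{DoctorID, Dosage} is a candidate key since {DoctorID, Dosage}⁺ = {BedNo, Diagnosis, DoctorID, Dosage, Ward} covers every attribute.
These are minimal and exhaustive — every other superkey contains one of them.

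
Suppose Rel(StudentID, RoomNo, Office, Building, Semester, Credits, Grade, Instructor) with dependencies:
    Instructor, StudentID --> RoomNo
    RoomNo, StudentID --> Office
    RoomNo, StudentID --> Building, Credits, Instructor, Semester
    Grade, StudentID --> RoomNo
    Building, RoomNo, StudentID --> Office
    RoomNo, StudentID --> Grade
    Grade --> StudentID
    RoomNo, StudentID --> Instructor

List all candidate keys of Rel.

{Grade}, {Instructor, StudentID}, {RoomNo, StudentID}

{Grade}⁺ = {Building, Credits, Grade, Instructor, Office, RoomNo, Semester, StudentID}, which is every attribute, so {Grade} is a candidate key.
{Instructor, StudentID}⁺ = {Building, Credits, Grade, Instructor, Office, RoomNo, Semester, StudentID}, which is every attribute, so {Instructor, StudentID} is a candidate key.
{RoomNo, StudentID}⁺ = {Building, Credits, Grade, Instructor, Office, RoomNo, Semester, StudentID}, which is every attribute, so {RoomNo, StudentID} is a candidate key.
Any other superkey properly contains one of these, so there are no further candidate keys.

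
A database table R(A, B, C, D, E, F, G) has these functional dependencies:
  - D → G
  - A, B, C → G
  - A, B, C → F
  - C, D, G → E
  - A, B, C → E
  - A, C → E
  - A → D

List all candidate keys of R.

Attributes never on any right-hand side: {A, B, C} — every candidate key must contain all of them.
{A, B, C}⁺ = {A, B, C, D, E, F, G}, which is every attribute, so {A, B, C} is a candidate key.
Every other attribute set either contains this one or has a smaller closure.

{A, B, C}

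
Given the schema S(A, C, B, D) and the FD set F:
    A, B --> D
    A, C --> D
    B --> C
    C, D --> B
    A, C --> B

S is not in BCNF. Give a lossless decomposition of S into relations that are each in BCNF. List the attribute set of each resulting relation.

Candidate keys of the original relation: {A, B}, {A, C}.
{A, B, C, D}: {B} determines {B, C} here but is not a superkey — split on B --> C, giving {B, C} and {A, B, D}.
{B, C} is in BCNF.
{A, B, D} is in BCNF.

{A, B, D}; {B, C}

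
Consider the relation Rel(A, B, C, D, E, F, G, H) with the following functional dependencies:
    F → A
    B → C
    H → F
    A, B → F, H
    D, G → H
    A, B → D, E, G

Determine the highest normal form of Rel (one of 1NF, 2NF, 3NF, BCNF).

1NF

Candidate keys: {A, B}, {B, D, G}, {B, F}, {B, H}. Prime attributes: {A, B, D, F, G, H}.
F → A breaks BCNF: {F}⁺ = {A, F}, so {F} is not a superkey.
B → C has non-prime {C} on the right and a non-superkey on the left, so 3NF fails.
Since {B} ⊂ {A, B} and {B}⁺ ⊇ {C} with {C} non-prime, there is a partial dependency; 2NF fails.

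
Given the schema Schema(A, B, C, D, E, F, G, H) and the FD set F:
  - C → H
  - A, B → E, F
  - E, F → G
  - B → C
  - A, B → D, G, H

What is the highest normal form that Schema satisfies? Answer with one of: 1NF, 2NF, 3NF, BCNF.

1NF

Candidate key: {A, B}. Prime attributes: {A, B}.
For C → H we have {C}⁺ = {C, H}; {C} is not a superkey, so BCNF fails.
Because {H} is non-prime and the left side of C → H is not a superkey, the relation is not in 3NF.
Since {B} ⊂ {A, B} and {B}⁺ ⊇ {C, H} with {C, H} non-prime, there is a partial dependency; 2NF fails.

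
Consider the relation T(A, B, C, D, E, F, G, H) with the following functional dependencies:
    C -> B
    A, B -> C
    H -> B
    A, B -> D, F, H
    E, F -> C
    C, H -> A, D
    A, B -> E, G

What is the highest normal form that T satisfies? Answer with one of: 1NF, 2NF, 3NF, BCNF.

3NF

Candidate keys: {A, B}, {A, C}, {A, E, F}, {A, H}, {C, H}, {E, F, H}. Prime attributes: {A, B, C, E, F, H}.
C -> B: {C}⁺ = {B, C}, which is not all of the attributes, so the left side is not a superkey — BCNF is violated.
But every attribute on its right side ({B}) is prime, and the same holds for every other non-superkey FD, so 3NF still holds.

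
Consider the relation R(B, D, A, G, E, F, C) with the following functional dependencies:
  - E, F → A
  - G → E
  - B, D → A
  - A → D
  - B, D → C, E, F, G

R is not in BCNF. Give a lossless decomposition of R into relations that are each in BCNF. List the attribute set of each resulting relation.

Candidate keys of the original relation: {A, B}, {B, D}, {B, E, F}, {B, F, G}.
In {A, B, C, D, E, F, G}, {E, F} is not a superkey ({E, F}⁺ restricted to this set is {A, D, E, F}), so split on E, F → A, D into {A, D, E, F} and {B, C, E, F, G}.
In {A, D, E, F}, {A} is not a superkey ({A}⁺ restricted to this set is {A, D}), so split on A → D into {A, D} and {A, E, F}.
{A, D}: every determinant is a superkey — BCNF.
{A, E, F}: every determinant is a superkey — BCNF.
In {B, C, E, F, G}, {G} is not a superkey ({G}⁺ restricted to this set is {E, G}), so split on G → E into {E, G} and {B, C, F, G}.
{E, G}: every determinant is a superkey — BCNF.
{B, C, F, G}: every determinant is a superkey — BCNF.

{A, D}; {A, E, F}; {B, C, F, G}; {E, G}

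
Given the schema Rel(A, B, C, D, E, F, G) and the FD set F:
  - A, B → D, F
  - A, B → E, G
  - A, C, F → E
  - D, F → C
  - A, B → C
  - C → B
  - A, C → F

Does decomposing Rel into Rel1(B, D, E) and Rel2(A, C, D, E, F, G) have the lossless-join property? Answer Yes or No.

Common attributes: {D, E}; their closure is {D, E}.
Neither Rel1 nor Rel2 is contained in that closure, so the decomposition is lossy.

No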